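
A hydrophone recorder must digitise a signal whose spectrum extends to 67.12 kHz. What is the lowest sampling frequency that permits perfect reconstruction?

Nyquist rate = 2 × 67.12 kHz = 134.24 kHz.

134.24 kHz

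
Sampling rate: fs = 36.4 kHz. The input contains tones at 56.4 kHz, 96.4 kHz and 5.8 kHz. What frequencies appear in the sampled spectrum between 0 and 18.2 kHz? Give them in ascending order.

fs/2 = 18.2 kHz.
56.4 kHz mod fs = 20 kHz.
20 kHz > fs/2 = 18.2 kHz, folds to fs − 20 kHz = 16.4 kHz.
96.4 kHz mod fs = 23.6 kHz.
23.6 kHz > fs/2 = 18.2 kHz, folds to fs − 23.6 kHz = 12.8 kHz.
5.8 kHz ≤ fs/2 = 18.2 kHz, passes unchanged.
Distinct values: {5.8 kHz, 12.8 kHz, 16.4 kHz}.

5.8 kHz, 12.8 kHz, 16.4 kHz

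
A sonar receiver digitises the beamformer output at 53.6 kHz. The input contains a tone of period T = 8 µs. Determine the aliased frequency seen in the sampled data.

T = 8 µs → f = 1/T = 125 kHz.
125 kHz mod fs = 17.8 kHz.
17.8 kHz ≤ fs/2 = 26.8 kHz, appears at 17.8 kHz.

17.8 kHz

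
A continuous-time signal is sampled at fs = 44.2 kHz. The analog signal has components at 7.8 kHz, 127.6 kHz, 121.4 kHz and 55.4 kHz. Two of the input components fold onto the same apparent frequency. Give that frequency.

11.2 kHz

fs/2 = 22.1 kHz.
7.8 kHz ≤ fs/2 = 22.1 kHz, passes unchanged.
127.6 kHz mod fs = 39.2 kHz.
39.2 kHz > fs/2 = 22.1 kHz, folds to fs − 39.2 kHz = 5 kHz.
121.4 kHz mod fs = 33 kHz.
33 kHz > fs/2 = 22.1 kHz, folds to fs − 33 kHz = 11.2 kHz.
55.4 kHz mod fs = 11.2 kHz.
11.2 kHz ≤ fs/2 = 22.1 kHz, appears at 11.2 kHz.
55.4 kHz and 121.4 kHz both map to 11.2 kHz.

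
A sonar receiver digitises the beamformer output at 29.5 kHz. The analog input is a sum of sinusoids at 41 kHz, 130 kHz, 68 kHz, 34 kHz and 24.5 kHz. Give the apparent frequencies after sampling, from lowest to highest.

4.5 kHz, 5 kHz, 9 kHz, 11.5 kHz, 12 kHz

fs/2 = 14.75 kHz.
41 kHz mod fs = 11.5 kHz.
11.5 kHz ≤ fs/2 = 14.75 kHz, appears at 11.5 kHz.
130 kHz mod fs = 12 kHz.
12 kHz ≤ fs/2 = 14.75 kHz, appears at 12 kHz.
68 kHz mod fs = 9 kHz.
9 kHz ≤ fs/2 = 14.75 kHz, appears at 9 kHz.
34 kHz mod fs = 4.5 kHz.
4.5 kHz ≤ fs/2 = 14.75 kHz, appears at 4.5 kHz.
24.5 kHz > fs/2 = 14.75 kHz, folds to fs − 24.5 kHz = 5 kHz.
Distinct values: {4.5 kHz, 5 kHz, 9 kHz, 11.5 kHz, 12 kHz}.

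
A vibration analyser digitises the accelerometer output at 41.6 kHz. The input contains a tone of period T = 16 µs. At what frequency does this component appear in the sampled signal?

20.7 kHz

T = 16 µs → f = 1/T = 62.5 kHz.
62.5 kHz mod fs = 20.9 kHz.
20.9 kHz > fs/2 = 20.8 kHz, folds to fs − 20.9 kHz = 20.7 kHz.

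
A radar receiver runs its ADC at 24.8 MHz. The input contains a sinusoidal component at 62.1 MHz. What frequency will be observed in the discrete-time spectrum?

62.1 MHz mod fs = 12.5 MHz.
12.5 MHz > fs/2 = 12.4 MHz, folds to fs − 12.5 MHz = 12.3 MHz.

12.3 MHz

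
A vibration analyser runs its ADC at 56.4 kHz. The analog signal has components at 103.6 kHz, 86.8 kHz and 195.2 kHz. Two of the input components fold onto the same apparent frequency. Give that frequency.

fs/2 = 28.2 kHz.
103.6 kHz mod fs = 47.2 kHz.
47.2 kHz > fs/2 = 28.2 kHz, folds to fs − 47.2 kHz = 9.2 kHz.
86.8 kHz mod fs = 30.4 kHz.
30.4 kHz > fs/2 = 28.2 kHz, folds to fs − 30.4 kHz = 26 kHz.
195.2 kHz mod fs = 26 kHz.
26 kHz ≤ fs/2 = 28.2 kHz, appears at 26 kHz.
86.8 kHz and 195.2 kHz both map to 26 kHz.

26 kHz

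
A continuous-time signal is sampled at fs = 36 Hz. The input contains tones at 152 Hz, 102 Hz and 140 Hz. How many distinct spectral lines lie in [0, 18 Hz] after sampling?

fs/2 = 18 Hz.
152 Hz mod fs = 8 Hz.
8 Hz ≤ fs/2 = 18 Hz, appears at 8 Hz.
102 Hz mod fs = 30 Hz.
30 Hz > fs/2 = 18 Hz, folds to fs − 30 Hz = 6 Hz.
140 Hz mod fs = 32 Hz.
32 Hz > fs/2 = 18 Hz, folds to fs − 32 Hz = 4 Hz.
Distinct values: {4 Hz, 6 Hz, 8 Hz} → 3.

3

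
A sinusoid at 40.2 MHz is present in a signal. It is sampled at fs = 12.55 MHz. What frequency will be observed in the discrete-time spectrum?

2.55 MHz

40.2 MHz mod fs = 2.55 MHz.
2.55 MHz ≤ fs/2 = 6.275 MHz, appears at 2.55 MHz.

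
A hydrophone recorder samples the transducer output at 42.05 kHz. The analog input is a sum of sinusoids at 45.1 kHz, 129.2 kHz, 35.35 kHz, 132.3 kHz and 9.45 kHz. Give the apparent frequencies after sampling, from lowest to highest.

3.05 kHz, 6.15 kHz, 6.7 kHz, 9.45 kHz

fs/2 = 21.025 kHz.
45.1 kHz mod fs = 3.05 kHz.
3.05 kHz ≤ fs/2 = 21.025 kHz, appears at 3.05 kHz.
129.2 kHz mod fs = 3.05 kHz.
3.05 kHz ≤ fs/2 = 21.025 kHz, appears at 3.05 kHz.
35.35 kHz > fs/2 = 21.025 kHz, folds to fs − 35.35 kHz = 6.7 kHz.
132.3 kHz mod fs = 6.15 kHz.
6.15 kHz ≤ fs/2 = 21.025 kHz, appears at 6.15 kHz.
9.45 kHz ≤ fs/2 = 21.025 kHz, passes unchanged.
Distinct values: {3.05 kHz, 6.15 kHz, 6.7 kHz, 9.45 kHz}.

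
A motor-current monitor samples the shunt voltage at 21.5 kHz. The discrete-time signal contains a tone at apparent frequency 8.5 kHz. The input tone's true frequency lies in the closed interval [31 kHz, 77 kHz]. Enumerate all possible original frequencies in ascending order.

34.5 kHz, 51.5 kHz, 56 kHz, 73 kHz

Frequencies that alias to 8.5 kHz are k·fs ± 8.5 kHz for integer k ≥ 0.
k=0: 8.5 kHz.
k=1: 13 kHz, 30 kHz.
k=2: 34.5 kHz, 51.5 kHz.
k=3: 56 kHz, 73 kHz.
k=4: 77.5 kHz, 94.5 kHz.
Within [31 kHz, 77 kHz]: 34.5 kHz, 51.5 kHz, 56 kHz, 73 kHz.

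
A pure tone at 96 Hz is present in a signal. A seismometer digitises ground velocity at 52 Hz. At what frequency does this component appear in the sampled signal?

96 Hz mod fs = 44 Hz.
44 Hz > fs/2 = 26 Hz, folds to fs − 44 Hz = 8 Hz.

8 Hz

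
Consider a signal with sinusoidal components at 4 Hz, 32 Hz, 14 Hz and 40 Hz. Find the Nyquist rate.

80 Hz

Highest-frequency component: 40 Hz.
Nyquist rate = 2 × 40 Hz = 80 Hz.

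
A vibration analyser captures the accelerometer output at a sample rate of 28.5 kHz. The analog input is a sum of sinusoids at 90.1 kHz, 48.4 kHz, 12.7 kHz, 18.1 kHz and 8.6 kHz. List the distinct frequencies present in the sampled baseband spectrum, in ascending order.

fs/2 = 14.25 kHz.
90.1 kHz mod fs = 4.6 kHz.
4.6 kHz ≤ fs/2 = 14.25 kHz, appears at 4.6 kHz.
48.4 kHz mod fs = 19.9 kHz.
19.9 kHz > fs/2 = 14.25 kHz, folds to fs − 19.9 kHz = 8.6 kHz.
12.7 kHz ≤ fs/2 = 14.25 kHz, passes unchanged.
18.1 kHz > fs/2 = 14.25 kHz, folds to fs − 18.1 kHz = 10.4 kHz.
8.6 kHz ≤ fs/2 = 14.25 kHz, passes unchanged.
Distinct values: {4.6 kHz, 8.6 kHz, 10.4 kHz, 12.7 kHz}.

4.6 kHz, 8.6 kHz, 10.4 kHz, 12.7 kHz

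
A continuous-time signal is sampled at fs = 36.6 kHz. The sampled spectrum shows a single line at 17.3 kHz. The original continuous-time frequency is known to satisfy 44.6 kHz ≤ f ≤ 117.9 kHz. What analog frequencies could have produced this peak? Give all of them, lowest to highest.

Frequencies that alias to 17.3 kHz are k·fs ± 17.3 kHz for integer k ≥ 0.
k=0: 17.3 kHz.
k=1: 19.3 kHz, 53.9 kHz.
k=2: 55.9 kHz, 90.5 kHz.
k=3: 92.5 kHz, 127.1 kHz.
k=4: 129.1 kHz, 163.7 kHz.
Within [44.6 kHz, 117.9 kHz]: 53.9 kHz, 55.9 kHz, 90.5 kHz, 92.5 kHz.

53.9 kHz, 55.9 kHz, 90.5 kHz, 92.5 kHz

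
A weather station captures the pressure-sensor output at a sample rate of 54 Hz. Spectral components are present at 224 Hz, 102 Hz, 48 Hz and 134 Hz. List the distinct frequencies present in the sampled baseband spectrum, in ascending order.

fs/2 = 27 Hz.
224 Hz mod fs = 8 Hz.
8 Hz ≤ fs/2 = 27 Hz, appears at 8 Hz.
102 Hz mod fs = 48 Hz.
48 Hz > fs/2 = 27 Hz, folds to fs − 48 Hz = 6 Hz.
48 Hz > fs/2 = 27 Hz, folds to fs − 48 Hz = 6 Hz.
134 Hz mod fs = 26 Hz.
26 Hz ≤ fs/2 = 27 Hz, appears at 26 Hz.
Distinct values: {6 Hz, 8 Hz, 26 Hz}.

6 Hz, 8 Hz, 26 Hz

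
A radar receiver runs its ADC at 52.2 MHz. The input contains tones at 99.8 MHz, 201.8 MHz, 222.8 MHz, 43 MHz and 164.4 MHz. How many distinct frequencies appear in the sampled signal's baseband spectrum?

5

fs/2 = 26.1 MHz.
99.8 MHz mod fs = 47.6 MHz.
47.6 MHz > fs/2 = 26.1 MHz, folds to fs − 47.6 MHz = 4.6 MHz.
201.8 MHz mod fs = 45.2 MHz.
45.2 MHz > fs/2 = 26.1 MHz, folds to fs − 45.2 MHz = 7 MHz.
222.8 MHz mod fs = 14 MHz.
14 MHz ≤ fs/2 = 26.1 MHz, appears at 14 MHz.
43 MHz > fs/2 = 26.1 MHz, folds to fs − 43 MHz = 9.2 MHz.
164.4 MHz mod fs = 7.8 MHz.
7.8 MHz ≤ fs/2 = 26.1 MHz, appears at 7.8 MHz.
Distinct values: {4.6 MHz, 7 MHz, 7.8 MHz, 9.2 MHz, 14 MHz} → 5.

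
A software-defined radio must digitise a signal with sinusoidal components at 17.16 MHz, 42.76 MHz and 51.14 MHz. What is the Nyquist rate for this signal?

Highest-frequency component: 51.14 MHz.
Nyquist rate = 2 × 51.14 MHz = 102.28 MHz.

102.28 MHz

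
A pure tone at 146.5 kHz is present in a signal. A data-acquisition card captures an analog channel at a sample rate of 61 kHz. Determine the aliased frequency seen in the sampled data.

24.5 kHz

146.5 kHz mod fs = 24.5 kHz.
24.5 kHz ≤ fs/2 = 30.5 kHz, appears at 24.5 kHz.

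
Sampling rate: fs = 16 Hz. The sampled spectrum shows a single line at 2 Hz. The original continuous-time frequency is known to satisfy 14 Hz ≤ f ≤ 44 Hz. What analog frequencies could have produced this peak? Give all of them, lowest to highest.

Frequencies that alias to 2 Hz are k·fs ± 2 Hz for integer k ≥ 0.
k=0: 2 Hz.
k=1: 14 Hz, 18 Hz.
k=2: 30 Hz, 34 Hz.
k=3: 46 Hz, 50 Hz.
Within [14 Hz, 44 Hz]: 14 Hz, 18 Hz, 30 Hz, 34 Hz.

14 Hz, 18 Hz, 30 Hz, 34 Hz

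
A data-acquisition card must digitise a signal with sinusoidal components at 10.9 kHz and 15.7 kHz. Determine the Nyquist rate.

Highest-frequency component: 15.7 kHz.
Nyquist rate = 2 × 15.7 kHz = 31.4 kHz.

31.4 kHz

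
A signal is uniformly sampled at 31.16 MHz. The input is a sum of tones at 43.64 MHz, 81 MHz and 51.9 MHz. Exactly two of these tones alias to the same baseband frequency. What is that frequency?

fs/2 = 15.58 MHz.
43.64 MHz mod fs = 12.48 MHz.
12.48 MHz ≤ fs/2 = 15.58 MHz, appears at 12.48 MHz.
81 MHz mod fs = 18.68 MHz.
18.68 MHz > fs/2 = 15.58 MHz, folds to fs − 18.68 MHz = 12.48 MHz.
51.9 MHz mod fs = 20.74 MHz.
20.74 MHz > fs/2 = 15.58 MHz, folds to fs − 20.74 MHz = 10.42 MHz.
43.64 MHz and 81 MHz both map to 12.48 MHz.

12.48 MHz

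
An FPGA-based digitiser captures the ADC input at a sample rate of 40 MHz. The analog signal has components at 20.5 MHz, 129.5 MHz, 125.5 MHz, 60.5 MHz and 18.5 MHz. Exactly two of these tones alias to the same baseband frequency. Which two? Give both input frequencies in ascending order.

20.5 MHz, 60.5 MHz

fs/2 = 20 MHz.
20.5 MHz > fs/2 = 20 MHz, folds to fs − 20.5 MHz = 19.5 MHz.
129.5 MHz mod fs = 9.5 MHz.
9.5 MHz ≤ fs/2 = 20 MHz, appears at 9.5 MHz.
125.5 MHz mod fs = 5.5 MHz.
5.5 MHz ≤ fs/2 = 20 MHz, appears at 5.5 MHz.
60.5 MHz mod fs = 20.5 MHz.
20.5 MHz > fs/2 = 20 MHz, folds to fs − 20.5 MHz = 19.5 MHz.
18.5 MHz ≤ fs/2 = 20 MHz, passes unchanged.
20.5 MHz and 60.5 MHz both map to 19.5 MHz.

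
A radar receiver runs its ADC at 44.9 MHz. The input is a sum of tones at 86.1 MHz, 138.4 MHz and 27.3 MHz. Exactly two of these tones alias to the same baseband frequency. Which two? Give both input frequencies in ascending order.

fs/2 = 22.45 MHz.
86.1 MHz mod fs = 41.2 MHz.
41.2 MHz > fs/2 = 22.45 MHz, folds to fs − 41.2 MHz = 3.7 MHz.
138.4 MHz mod fs = 3.7 MHz.
3.7 MHz ≤ fs/2 = 22.45 MHz, appears at 3.7 MHz.
27.3 MHz > fs/2 = 22.45 MHz, folds to fs − 27.3 MHz = 17.6 MHz.
86.1 MHz and 138.4 MHz both map to 3.7 MHz.

86.1 MHz, 138.4 MHz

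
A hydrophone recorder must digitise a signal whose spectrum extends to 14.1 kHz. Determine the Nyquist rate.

28.2 kHz

Nyquist rate = 2 × 14.1 kHz = 28.2 kHz.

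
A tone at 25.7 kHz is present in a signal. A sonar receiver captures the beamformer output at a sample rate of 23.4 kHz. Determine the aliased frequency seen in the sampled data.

2.3 kHz

25.7 kHz mod fs = 2.3 kHz.
2.3 kHz ≤ fs/2 = 11.7 kHz, appears at 2.3 kHz.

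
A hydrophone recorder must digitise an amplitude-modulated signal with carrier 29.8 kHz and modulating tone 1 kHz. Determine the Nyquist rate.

AM sidebands sit at fc ± fm = 28.8 kHz and 30.8 kHz.
Highest-frequency component: 30.8 kHz.
Nyquist rate = 2 × 30.8 kHz = 61.6 kHz.

61.6 kHz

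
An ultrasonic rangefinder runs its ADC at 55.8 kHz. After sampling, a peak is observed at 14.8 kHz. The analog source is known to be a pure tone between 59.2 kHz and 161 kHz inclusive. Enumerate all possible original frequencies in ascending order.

70.6 kHz, 96.8 kHz, 126.4 kHz, 152.6 kHz

Frequencies that alias to 14.8 kHz are k·fs ± 14.8 kHz for integer k ≥ 0.
k=0: 14.8 kHz.
k=1: 41 kHz, 70.6 kHz.
k=2: 96.8 kHz, 126.4 kHz.
k=3: 152.6 kHz, 182.2 kHz.
k=4: 208.4 kHz, 238 kHz.
Within [59.2 kHz, 161 kHz]: 70.6 kHz, 96.8 kHz, 126.4 kHz, 152.6 kHz.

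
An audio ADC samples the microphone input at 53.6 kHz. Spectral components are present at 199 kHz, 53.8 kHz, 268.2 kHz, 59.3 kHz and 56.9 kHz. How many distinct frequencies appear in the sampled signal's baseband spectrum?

fs/2 = 26.8 kHz.
199 kHz mod fs = 38.2 kHz.
38.2 kHz > fs/2 = 26.8 kHz, folds to fs − 38.2 kHz = 15.4 kHz.
53.8 kHz mod fs = 0.2 kHz.
0.2 kHz ≤ fs/2 = 26.8 kHz, appears at 0.2 kHz.
268.2 kHz mod fs = 0.2 kHz.
0.2 kHz ≤ fs/2 = 26.8 kHz, appears at 0.2 kHz.
59.3 kHz mod fs = 5.7 kHz.
5.7 kHz ≤ fs/2 = 26.8 kHz, appears at 5.7 kHz.
56.9 kHz mod fs = 3.3 kHz.
3.3 kHz ≤ fs/2 = 26.8 kHz, appears at 3.3 kHz.
Distinct values: {0.2 kHz, 3.3 kHz, 5.7 kHz, 15.4 kHz} → 4.

4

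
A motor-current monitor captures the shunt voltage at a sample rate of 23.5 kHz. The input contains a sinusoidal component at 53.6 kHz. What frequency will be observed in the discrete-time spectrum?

53.6 kHz mod fs = 6.6 kHz.
6.6 kHz ≤ fs/2 = 11.75 kHz, appears at 6.6 kHz.

6.6 kHz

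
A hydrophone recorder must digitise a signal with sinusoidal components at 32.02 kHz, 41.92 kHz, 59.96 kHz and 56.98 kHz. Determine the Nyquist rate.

119.92 kHz

Highest-frequency component: 59.96 kHz.
Nyquist rate = 2 × 59.96 kHz = 119.92 kHz.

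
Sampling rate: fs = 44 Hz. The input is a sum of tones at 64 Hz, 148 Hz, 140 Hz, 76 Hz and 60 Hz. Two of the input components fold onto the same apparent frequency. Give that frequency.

16 Hz

fs/2 = 22 Hz.
64 Hz mod fs = 20 Hz.
20 Hz ≤ fs/2 = 22 Hz, appears at 20 Hz.
148 Hz mod fs = 16 Hz.
16 Hz ≤ fs/2 = 22 Hz, appears at 16 Hz.
140 Hz mod fs = 8 Hz.
8 Hz ≤ fs/2 = 22 Hz, appears at 8 Hz.
76 Hz mod fs = 32 Hz.
32 Hz > fs/2 = 22 Hz, folds to fs − 32 Hz = 12 Hz.
60 Hz mod fs = 16 Hz.
16 Hz ≤ fs/2 = 22 Hz, appears at 16 Hz.
60 Hz and 148 Hz both map to 16 Hz.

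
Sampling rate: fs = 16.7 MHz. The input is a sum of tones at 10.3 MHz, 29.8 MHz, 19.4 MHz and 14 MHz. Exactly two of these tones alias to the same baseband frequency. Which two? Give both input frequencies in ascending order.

fs/2 = 8.35 MHz.
10.3 MHz > fs/2 = 8.35 MHz, folds to fs − 10.3 MHz = 6.4 MHz.
29.8 MHz mod fs = 13.1 MHz.
13.1 MHz > fs/2 = 8.35 MHz, folds to fs − 13.1 MHz = 3.6 MHz.
19.4 MHz mod fs = 2.7 MHz.
2.7 MHz ≤ fs/2 = 8.35 MHz, appears at 2.7 MHz.
14 MHz > fs/2 = 8.35 MHz, folds to fs − 14 MHz = 2.7 MHz.
14 MHz and 19.4 MHz both map to 2.7 MHz.

14 MHz, 19.4 MHz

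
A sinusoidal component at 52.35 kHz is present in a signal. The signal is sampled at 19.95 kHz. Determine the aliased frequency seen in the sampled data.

52.35 kHz mod fs = 12.45 kHz.
12.45 kHz > fs/2 = 9.975 kHz, folds to fs − 12.45 kHz = 7.5 kHz.

7.5 kHz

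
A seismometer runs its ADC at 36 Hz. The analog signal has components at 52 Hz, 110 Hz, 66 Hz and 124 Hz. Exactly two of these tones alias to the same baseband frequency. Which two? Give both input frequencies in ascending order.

52 Hz, 124 Hz

fs/2 = 18 Hz.
52 Hz mod fs = 16 Hz.
16 Hz ≤ fs/2 = 18 Hz, appears at 16 Hz.
110 Hz mod fs = 2 Hz.
2 Hz ≤ fs/2 = 18 Hz, appears at 2 Hz.
66 Hz mod fs = 30 Hz.
30 Hz > fs/2 = 18 Hz, folds to fs − 30 Hz = 6 Hz.
124 Hz mod fs = 16 Hz.
16 Hz ≤ fs/2 = 18 Hz, appears at 16 Hz.
52 Hz and 124 Hz both map to 16 Hz.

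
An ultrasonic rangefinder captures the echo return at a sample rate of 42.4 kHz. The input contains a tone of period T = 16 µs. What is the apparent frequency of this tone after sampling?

T = 16 µs → f = 1/T = 62.5 kHz.
62.5 kHz mod fs = 20.1 kHz.
20.1 kHz ≤ fs/2 = 21.2 kHz, appears at 20.1 kHz.

20.1 kHz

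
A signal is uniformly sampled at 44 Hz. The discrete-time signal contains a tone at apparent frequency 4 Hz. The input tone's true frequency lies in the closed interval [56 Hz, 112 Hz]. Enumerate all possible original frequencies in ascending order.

Frequencies that alias to 4 Hz are k·fs ± 4 Hz for integer k ≥ 0.
k=0: 4 Hz.
k=1: 40 Hz, 48 Hz.
k=2: 84 Hz, 92 Hz.
k=3: 128 Hz, 136 Hz.
Within [56 Hz, 112 Hz]: 84 Hz, 92 Hz.

84 Hz, 92 Hz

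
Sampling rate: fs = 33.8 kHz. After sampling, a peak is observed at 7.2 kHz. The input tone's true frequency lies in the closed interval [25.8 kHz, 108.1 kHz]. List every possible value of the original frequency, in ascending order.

Frequencies that alias to 7.2 kHz are k·fs ± 7.2 kHz for integer k ≥ 0.
k=0: 7.2 kHz.
k=1: 26.6 kHz, 41 kHz.
k=2: 60.4 kHz, 74.8 kHz.
k=3: 94.2 kHz, 108.6 kHz.
k=4: 128 kHz, 142.4 kHz.
Within [25.8 kHz, 108.1 kHz]: 26.6 kHz, 41 kHz, 60.4 kHz, 74.8 kHz, 94.2 kHz.

26.6 kHz, 41 kHz, 60.4 kHz, 74.8 kHz, 94.2 kHz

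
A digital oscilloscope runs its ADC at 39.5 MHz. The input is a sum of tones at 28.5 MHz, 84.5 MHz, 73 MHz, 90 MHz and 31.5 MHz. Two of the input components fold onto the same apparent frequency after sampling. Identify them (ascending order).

28.5 MHz, 90 MHz

fs/2 = 19.75 MHz.
28.5 MHz > fs/2 = 19.75 MHz, folds to fs − 28.5 MHz = 11 MHz.
84.5 MHz mod fs = 5.5 MHz.
5.5 MHz ≤ fs/2 = 19.75 MHz, appears at 5.5 MHz.
73 MHz mod fs = 33.5 MHz.
33.5 MHz > fs/2 = 19.75 MHz, folds to fs − 33.5 MHz = 6 MHz.
90 MHz mod fs = 11 MHz.
11 MHz ≤ fs/2 = 19.75 MHz, appears at 11 MHz.
31.5 MHz > fs/2 = 19.75 MHz, folds to fs − 31.5 MHz = 8 MHz.
28.5 MHz and 90 MHz both map to 11 MHz.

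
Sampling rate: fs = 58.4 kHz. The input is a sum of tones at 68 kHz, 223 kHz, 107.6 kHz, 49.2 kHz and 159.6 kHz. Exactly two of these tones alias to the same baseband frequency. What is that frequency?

fs/2 = 29.2 kHz.
68 kHz mod fs = 9.6 kHz.
9.6 kHz ≤ fs/2 = 29.2 kHz, appears at 9.6 kHz.
223 kHz mod fs = 47.8 kHz.
47.8 kHz > fs/2 = 29.2 kHz, folds to fs − 47.8 kHz = 10.6 kHz.
107.6 kHz mod fs = 49.2 kHz.
49.2 kHz > fs/2 = 29.2 kHz, folds to fs − 49.2 kHz = 9.2 kHz.
49.2 kHz > fs/2 = 29.2 kHz, folds to fs − 49.2 kHz = 9.2 kHz.
159.6 kHz mod fs = 42.8 kHz.
42.8 kHz > fs/2 = 29.2 kHz, folds to fs − 42.8 kHz = 15.6 kHz.
49.2 kHz and 107.6 kHz both map to 9.2 kHz.

9.2 kHz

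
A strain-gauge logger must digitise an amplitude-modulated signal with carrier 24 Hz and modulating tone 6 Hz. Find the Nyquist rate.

AM sidebands sit at fc ± fm = 18 Hz and 30 Hz.
Highest-frequency component: 30 Hz.
Nyquist rate = 2 × 30 Hz = 60 Hz.

60 Hz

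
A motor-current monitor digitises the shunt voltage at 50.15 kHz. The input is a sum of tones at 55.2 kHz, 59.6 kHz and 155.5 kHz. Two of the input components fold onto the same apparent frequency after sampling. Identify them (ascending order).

55.2 kHz, 155.5 kHz

fs/2 = 25.075 kHz.
55.2 kHz mod fs = 5.05 kHz.
5.05 kHz ≤ fs/2 = 25.075 kHz, appears at 5.05 kHz.
59.6 kHz mod fs = 9.45 kHz.
9.45 kHz ≤ fs/2 = 25.075 kHz, appears at 9.45 kHz.
155.5 kHz mod fs = 5.05 kHz.
5.05 kHz ≤ fs/2 = 25.075 kHz, appears at 5.05 kHz.
55.2 kHz and 155.5 kHz both map to 5.05 kHz.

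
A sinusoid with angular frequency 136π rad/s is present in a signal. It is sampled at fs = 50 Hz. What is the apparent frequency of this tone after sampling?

18 Hz

ω = 136π rad/s → f = ω/(2π) = 68 Hz.
68 Hz mod fs = 18 Hz.
18 Hz ≤ fs/2 = 25 Hz, appears at 18 Hz.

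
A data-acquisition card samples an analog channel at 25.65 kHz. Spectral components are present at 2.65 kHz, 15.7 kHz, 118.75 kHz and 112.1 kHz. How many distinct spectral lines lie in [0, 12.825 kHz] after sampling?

3

fs/2 = 12.825 kHz.
2.65 kHz ≤ fs/2 = 12.825 kHz, passes unchanged.
15.7 kHz > fs/2 = 12.825 kHz, folds to fs − 15.7 kHz = 9.95 kHz.
118.75 kHz mod fs = 16.15 kHz.
16.15 kHz > fs/2 = 12.825 kHz, folds to fs − 16.15 kHz = 9.5 kHz.
112.1 kHz mod fs = 9.5 kHz.
9.5 kHz ≤ fs/2 = 12.825 kHz, appears at 9.5 kHz.
Distinct values: {2.65 kHz, 9.5 kHz, 9.95 kHz} → 3.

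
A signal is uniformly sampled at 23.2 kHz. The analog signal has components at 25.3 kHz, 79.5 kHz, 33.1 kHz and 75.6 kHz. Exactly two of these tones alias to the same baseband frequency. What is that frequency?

9.9 kHz

fs/2 = 11.6 kHz.
25.3 kHz mod fs = 2.1 kHz.
2.1 kHz ≤ fs/2 = 11.6 kHz, appears at 2.1 kHz.
79.5 kHz mod fs = 9.9 kHz.
9.9 kHz ≤ fs/2 = 11.6 kHz, appears at 9.9 kHz.
33.1 kHz mod fs = 9.9 kHz.
9.9 kHz ≤ fs/2 = 11.6 kHz, appears at 9.9 kHz.
75.6 kHz mod fs = 6 kHz.
6 kHz ≤ fs/2 = 11.6 kHz, appears at 6 kHz.
33.1 kHz and 79.5 kHz both map to 9.9 kHz.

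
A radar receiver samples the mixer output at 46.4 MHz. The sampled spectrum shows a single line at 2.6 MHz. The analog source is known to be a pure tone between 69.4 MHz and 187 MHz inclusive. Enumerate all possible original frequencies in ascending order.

Frequencies that alias to 2.6 MHz are k·fs ± 2.6 MHz for integer k ≥ 0.
k=0: 2.6 MHz.
k=1: 43.8 MHz, 49 MHz.
k=2: 90.2 MHz, 95.4 MHz.
k=3: 136.6 MHz, 141.8 MHz.
k=4: 183 MHz, 188.2 MHz.
k=5: 229.4 MHz, 234.6 MHz.
Within [69.4 MHz, 187 MHz]: 90.2 MHz, 95.4 MHz, 136.6 MHz, 141.8 MHz, 183 MHz.

90.2 MHz, 95.4 MHz, 136.6 MHz, 141.8 MHz, 183 MHz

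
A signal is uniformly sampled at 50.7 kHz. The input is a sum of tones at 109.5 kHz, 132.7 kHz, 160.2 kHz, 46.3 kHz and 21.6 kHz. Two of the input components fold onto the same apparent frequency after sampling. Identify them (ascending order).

109.5 kHz, 160.2 kHz

fs/2 = 25.35 kHz.
109.5 kHz mod fs = 8.1 kHz.
8.1 kHz ≤ fs/2 = 25.35 kHz, appears at 8.1 kHz.
132.7 kHz mod fs = 31.3 kHz.
31.3 kHz > fs/2 = 25.35 kHz, folds to fs − 31.3 kHz = 19.4 kHz.
160.2 kHz mod fs = 8.1 kHz.
8.1 kHz ≤ fs/2 = 25.35 kHz, appears at 8.1 kHz.
46.3 kHz > fs/2 = 25.35 kHz, folds to fs − 46.3 kHz = 4.4 kHz.
21.6 kHz ≤ fs/2 = 25.35 kHz, passes unchanged.
109.5 kHz and 160.2 kHz both map to 8.1 kHz.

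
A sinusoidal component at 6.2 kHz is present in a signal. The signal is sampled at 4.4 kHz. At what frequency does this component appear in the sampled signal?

1.8 kHz

6.2 kHz mod fs = 1.8 kHz.
1.8 kHz ≤ fs/2 = 2.2 kHz, appears at 1.8 kHz.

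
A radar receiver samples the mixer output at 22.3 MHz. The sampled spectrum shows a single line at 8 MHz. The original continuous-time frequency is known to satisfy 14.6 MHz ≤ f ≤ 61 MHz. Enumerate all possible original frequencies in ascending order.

30.3 MHz, 36.6 MHz, 52.6 MHz, 58.9 MHz

Frequencies that alias to 8 MHz are k·fs ± 8 MHz for integer k ≥ 0.
k=0: 8 MHz.
k=1: 14.3 MHz, 30.3 MHz.
k=2: 36.6 MHz, 52.6 MHz.
k=3: 58.9 MHz, 74.9 MHz.
k=4: 81.2 MHz, 97.2 MHz.
Within [14.6 MHz, 61 MHz]: 30.3 MHz, 36.6 MHz, 52.6 MHz, 58.9 MHz.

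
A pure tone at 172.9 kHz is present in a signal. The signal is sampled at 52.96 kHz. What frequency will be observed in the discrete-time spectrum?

172.9 kHz mod fs = 14.02 kHz.
14.02 kHz ≤ fs/2 = 26.48 kHz, appears at 14.02 kHz.

14.02 kHz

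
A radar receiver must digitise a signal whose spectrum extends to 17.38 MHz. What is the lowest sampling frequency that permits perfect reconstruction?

Nyquist rate = 2 × 17.38 MHz = 34.76 MHz.

34.76 MHz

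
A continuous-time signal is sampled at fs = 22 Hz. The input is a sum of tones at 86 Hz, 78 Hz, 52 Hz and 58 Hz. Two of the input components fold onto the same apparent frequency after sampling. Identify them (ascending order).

fs/2 = 11 Hz.
86 Hz mod fs = 20 Hz.
20 Hz > fs/2 = 11 Hz, folds to fs − 20 Hz = 2 Hz.
78 Hz mod fs = 12 Hz.
12 Hz > fs/2 = 11 Hz, folds to fs − 12 Hz = 10 Hz.
52 Hz mod fs = 8 Hz.
8 Hz ≤ fs/2 = 11 Hz, appears at 8 Hz.
58 Hz mod fs = 14 Hz.
14 Hz > fs/2 = 11 Hz, folds to fs − 14 Hz = 8 Hz.
52 Hz and 58 Hz both map to 8 Hz.

52 Hz, 58 Hz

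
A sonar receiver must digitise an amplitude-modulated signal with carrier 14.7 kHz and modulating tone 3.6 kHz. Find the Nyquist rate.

36.6 kHz

AM sidebands sit at fc ± fm = 11.1 kHz and 18.3 kHz.
Highest-frequency component: 18.3 kHz.
Nyquist rate = 2 × 18.3 kHz = 36.6 kHz.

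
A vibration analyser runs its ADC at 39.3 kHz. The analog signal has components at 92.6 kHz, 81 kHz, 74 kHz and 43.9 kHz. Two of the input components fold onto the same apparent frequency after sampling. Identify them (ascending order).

43.9 kHz, 74 kHz

fs/2 = 19.65 kHz.
92.6 kHz mod fs = 14 kHz.
14 kHz ≤ fs/2 = 19.65 kHz, appears at 14 kHz.
81 kHz mod fs = 2.4 kHz.
2.4 kHz ≤ fs/2 = 19.65 kHz, appears at 2.4 kHz.
74 kHz mod fs = 34.7 kHz.
34.7 kHz > fs/2 = 19.65 kHz, folds to fs − 34.7 kHz = 4.6 kHz.
43.9 kHz mod fs = 4.6 kHz.
4.6 kHz ≤ fs/2 = 19.65 kHz, appears at 4.6 kHz.
43.9 kHz and 74 kHz both map to 4.6 kHz.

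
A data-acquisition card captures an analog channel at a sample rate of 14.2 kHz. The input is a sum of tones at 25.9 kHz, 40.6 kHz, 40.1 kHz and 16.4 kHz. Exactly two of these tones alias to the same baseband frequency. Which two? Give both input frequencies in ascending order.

25.9 kHz, 40.1 kHz

fs/2 = 7.1 kHz.
25.9 kHz mod fs = 11.7 kHz.
11.7 kHz > fs/2 = 7.1 kHz, folds to fs − 11.7 kHz = 2.5 kHz.
40.6 kHz mod fs = 12.2 kHz.
12.2 kHz > fs/2 = 7.1 kHz, folds to fs − 12.2 kHz = 2 kHz.
40.1 kHz mod fs = 11.7 kHz.
11.7 kHz > fs/2 = 7.1 kHz, folds to fs − 11.7 kHz = 2.5 kHz.
16.4 kHz mod fs = 2.2 kHz.
2.2 kHz ≤ fs/2 = 7.1 kHz, appears at 2.2 kHz.
25.9 kHz and 40.1 kHz both map to 2.5 kHz.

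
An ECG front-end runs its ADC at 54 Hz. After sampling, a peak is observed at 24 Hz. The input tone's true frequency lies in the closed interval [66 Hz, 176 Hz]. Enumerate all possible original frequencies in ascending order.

78 Hz, 84 Hz, 132 Hz, 138 Hz

Frequencies that alias to 24 Hz are k·fs ± 24 Hz for integer k ≥ 0.
k=0: 24 Hz.
k=1: 30 Hz, 78 Hz.
k=2: 84 Hz, 132 Hz.
k=3: 138 Hz, 186 Hz.
k=4: 192 Hz, 240 Hz.
Within [66 Hz, 176 Hz]: 78 Hz, 84 Hz, 132 Hz, 138 Hz.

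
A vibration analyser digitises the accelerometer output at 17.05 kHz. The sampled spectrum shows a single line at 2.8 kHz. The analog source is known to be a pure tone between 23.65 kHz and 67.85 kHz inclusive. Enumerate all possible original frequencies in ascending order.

Frequencies that alias to 2.8 kHz are k·fs ± 2.8 kHz for integer k ≥ 0.
k=0: 2.8 kHz.
k=1: 14.25 kHz, 19.85 kHz.
k=2: 31.3 kHz, 36.9 kHz.
k=3: 48.35 kHz, 53.95 kHz.
k=4: 65.4 kHz, 71 kHz.
k=5: 82.45 kHz, 88.05 kHz.
Within [23.65 kHz, 67.85 kHz]: 31.3 kHz, 36.9 kHz, 48.35 kHz, 53.95 kHz, 65.4 kHz.

31.3 kHz, 36.9 kHz, 48.35 kHz, 53.95 kHz, 65.4 kHz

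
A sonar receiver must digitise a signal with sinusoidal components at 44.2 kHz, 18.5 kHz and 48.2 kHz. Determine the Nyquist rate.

Highest-frequency component: 48.2 kHz.
Nyquist rate = 2 × 48.2 kHz = 96.4 kHz.

96.4 kHz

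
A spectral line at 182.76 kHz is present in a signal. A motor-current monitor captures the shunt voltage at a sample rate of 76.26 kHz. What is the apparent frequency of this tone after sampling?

30.24 kHz

182.76 kHz mod fs = 30.24 kHz.
30.24 kHz ≤ fs/2 = 38.13 kHz, appears at 30.24 kHz.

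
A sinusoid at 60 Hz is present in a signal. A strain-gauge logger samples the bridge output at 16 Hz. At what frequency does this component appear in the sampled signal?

60 Hz mod fs = 12 Hz.
12 Hz > fs/2 = 8 Hz, folds to fs − 12 Hz = 4 Hz.

4 Hz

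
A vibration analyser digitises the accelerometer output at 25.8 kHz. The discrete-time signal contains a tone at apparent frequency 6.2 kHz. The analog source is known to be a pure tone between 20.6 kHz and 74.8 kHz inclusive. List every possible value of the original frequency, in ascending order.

Frequencies that alias to 6.2 kHz are k·fs ± 6.2 kHz for integer k ≥ 0.
k=0: 6.2 kHz.
k=1: 19.6 kHz, 32 kHz.
k=2: 45.4 kHz, 57.8 kHz.
k=3: 71.2 kHz, 83.6 kHz.
k=4: 97 kHz, 109.4 kHz.
Within [20.6 kHz, 74.8 kHz]: 32 kHz, 45.4 kHz, 57.8 kHz, 71.2 kHz.

32 kHz, 45.4 kHz, 57.8 kHz, 71.2 kHz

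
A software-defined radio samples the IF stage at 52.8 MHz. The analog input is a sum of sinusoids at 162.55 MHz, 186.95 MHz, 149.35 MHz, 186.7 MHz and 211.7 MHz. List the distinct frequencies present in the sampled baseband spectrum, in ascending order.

fs/2 = 26.4 MHz.
162.55 MHz mod fs = 4.15 MHz.
4.15 MHz ≤ fs/2 = 26.4 MHz, appears at 4.15 MHz.
186.95 MHz mod fs = 28.55 MHz.
28.55 MHz > fs/2 = 26.4 MHz, folds to fs − 28.55 MHz = 24.25 MHz.
149.35 MHz mod fs = 43.75 MHz.
43.75 MHz > fs/2 = 26.4 MHz, folds to fs − 43.75 MHz = 9.05 MHz.
186.7 MHz mod fs = 28.3 MHz.
28.3 MHz > fs/2 = 26.4 MHz, folds to fs − 28.3 MHz = 24.5 MHz.
211.7 MHz mod fs = 0.5 MHz.
0.5 MHz ≤ fs/2 = 26.4 MHz, appears at 0.5 MHz.
Distinct values: {0.5 MHz, 4.15 MHz, 9.05 MHz, 24.25 MHz, 24.5 MHz}.

0.5 MHz, 4.15 MHz, 9.05 MHz, 24.25 MHz, 24.5 MHz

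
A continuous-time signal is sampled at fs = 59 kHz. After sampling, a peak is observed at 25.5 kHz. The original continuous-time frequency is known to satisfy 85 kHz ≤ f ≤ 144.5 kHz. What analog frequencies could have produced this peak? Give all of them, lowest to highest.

92.5 kHz, 143.5 kHz

Frequencies that alias to 25.5 kHz are k·fs ± 25.5 kHz for integer k ≥ 0.
k=0: 25.5 kHz.
k=1: 33.5 kHz, 84.5 kHz.
k=2: 92.5 kHz, 143.5 kHz.
k=3: 151.5 kHz, 202.5 kHz.
Within [85 kHz, 144.5 kHz]: 92.5 kHz, 143.5 kHz.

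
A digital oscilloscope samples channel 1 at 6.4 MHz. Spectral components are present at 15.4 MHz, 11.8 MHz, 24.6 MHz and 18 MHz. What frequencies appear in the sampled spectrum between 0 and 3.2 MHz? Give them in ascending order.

1 MHz, 1.2 MHz, 2.6 MHz

fs/2 = 3.2 MHz.
15.4 MHz mod fs = 2.6 MHz.
2.6 MHz ≤ fs/2 = 3.2 MHz, appears at 2.6 MHz.
11.8 MHz mod fs = 5.4 MHz.
5.4 MHz > fs/2 = 3.2 MHz, folds to fs − 5.4 MHz = 1 MHz.
24.6 MHz mod fs = 5.4 MHz.
5.4 MHz > fs/2 = 3.2 MHz, folds to fs − 5.4 MHz = 1 MHz.
18 MHz mod fs = 5.2 MHz.
5.2 MHz > fs/2 = 3.2 MHz, folds to fs − 5.2 MHz = 1.2 MHz.
Distinct values: {1 MHz, 1.2 MHz, 2.6 MHz}.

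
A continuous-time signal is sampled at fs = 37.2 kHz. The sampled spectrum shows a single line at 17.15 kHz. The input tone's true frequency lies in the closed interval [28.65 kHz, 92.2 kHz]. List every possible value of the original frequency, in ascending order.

54.35 kHz, 57.25 kHz, 91.55 kHz

Frequencies that alias to 17.15 kHz are k·fs ± 17.15 kHz for integer k ≥ 0.
k=0: 17.15 kHz.
k=1: 20.05 kHz, 54.35 kHz.
k=2: 57.25 kHz, 91.55 kHz.
k=3: 94.45 kHz, 128.75 kHz.
Within [28.65 kHz, 92.2 kHz]: 54.35 kHz, 57.25 kHz, 91.55 kHz.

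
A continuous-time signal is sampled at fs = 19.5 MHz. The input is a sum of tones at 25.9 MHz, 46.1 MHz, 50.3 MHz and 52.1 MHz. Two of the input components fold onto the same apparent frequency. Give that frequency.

6.4 MHz

fs/2 = 9.75 MHz.
25.9 MHz mod fs = 6.4 MHz.
6.4 MHz ≤ fs/2 = 9.75 MHz, appears at 6.4 MHz.
46.1 MHz mod fs = 7.1 MHz.
7.1 MHz ≤ fs/2 = 9.75 MHz, appears at 7.1 MHz.
50.3 MHz mod fs = 11.3 MHz.
11.3 MHz > fs/2 = 9.75 MHz, folds to fs − 11.3 MHz = 8.2 MHz.
52.1 MHz mod fs = 13.1 MHz.
13.1 MHz > fs/2 = 9.75 MHz, folds to fs − 13.1 MHz = 6.4 MHz.
25.9 MHz and 52.1 MHz both map to 6.4 MHz.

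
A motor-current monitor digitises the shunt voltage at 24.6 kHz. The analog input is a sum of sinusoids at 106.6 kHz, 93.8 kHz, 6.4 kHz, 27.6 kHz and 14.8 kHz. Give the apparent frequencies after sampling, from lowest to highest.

fs/2 = 12.3 kHz.
106.6 kHz mod fs = 8.2 kHz.
8.2 kHz ≤ fs/2 = 12.3 kHz, appears at 8.2 kHz.
93.8 kHz mod fs = 20 kHz.
20 kHz > fs/2 = 12.3 kHz, folds to fs − 20 kHz = 4.6 kHz.
6.4 kHz ≤ fs/2 = 12.3 kHz, passes unchanged.
27.6 kHz mod fs = 3 kHz.
3 kHz ≤ fs/2 = 12.3 kHz, appears at 3 kHz.
14.8 kHz > fs/2 = 12.3 kHz, folds to fs − 14.8 kHz = 9.8 kHz.
Distinct values: {3 kHz, 4.6 kHz, 6.4 kHz, 8.2 kHz, 9.8 kHz}.

3 kHz, 4.6 kHz, 6.4 kHz, 8.2 kHz, 9.8 kHz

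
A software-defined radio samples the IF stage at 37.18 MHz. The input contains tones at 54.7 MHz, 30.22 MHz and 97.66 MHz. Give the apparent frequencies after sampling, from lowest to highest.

fs/2 = 18.59 MHz.
54.7 MHz mod fs = 17.52 MHz.
17.52 MHz ≤ fs/2 = 18.59 MHz, appears at 17.52 MHz.
30.22 MHz > fs/2 = 18.59 MHz, folds to fs − 30.22 MHz = 6.96 MHz.
97.66 MHz mod fs = 23.3 MHz.
23.3 MHz > fs/2 = 18.59 MHz, folds to fs − 23.3 MHz = 13.88 MHz.
Distinct values: {6.96 MHz, 13.88 MHz, 17.52 MHz}.

6.96 MHz, 13.88 MHz, 17.52 MHz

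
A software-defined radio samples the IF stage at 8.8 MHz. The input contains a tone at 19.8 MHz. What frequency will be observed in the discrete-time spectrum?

2.2 MHz

19.8 MHz mod fs = 2.2 MHz.
2.2 MHz ≤ fs/2 = 4.4 MHz, appears at 2.2 MHz.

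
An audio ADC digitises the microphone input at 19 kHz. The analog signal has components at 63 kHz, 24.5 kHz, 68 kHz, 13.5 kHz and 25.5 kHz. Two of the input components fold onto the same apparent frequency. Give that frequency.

fs/2 = 9.5 kHz.
63 kHz mod fs = 6 kHz.
6 kHz ≤ fs/2 = 9.5 kHz, appears at 6 kHz.
24.5 kHz mod fs = 5.5 kHz.
5.5 kHz ≤ fs/2 = 9.5 kHz, appears at 5.5 kHz.
68 kHz mod fs = 11 kHz.
11 kHz > fs/2 = 9.5 kHz, folds to fs − 11 kHz = 8 kHz.
13.5 kHz > fs/2 = 9.5 kHz, folds to fs − 13.5 kHz = 5.5 kHz.
25.5 kHz mod fs = 6.5 kHz.
6.5 kHz ≤ fs/2 = 9.5 kHz, appears at 6.5 kHz.
13.5 kHz and 24.5 kHz both map to 5.5 kHz.

5.5 kHz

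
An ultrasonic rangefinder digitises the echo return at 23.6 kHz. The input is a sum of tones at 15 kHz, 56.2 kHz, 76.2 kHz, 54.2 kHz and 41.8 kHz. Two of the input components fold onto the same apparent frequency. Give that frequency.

5.4 kHz

fs/2 = 11.8 kHz.
15 kHz > fs/2 = 11.8 kHz, folds to fs − 15 kHz = 8.6 kHz.
56.2 kHz mod fs = 9 kHz.
9 kHz ≤ fs/2 = 11.8 kHz, appears at 9 kHz.
76.2 kHz mod fs = 5.4 kHz.
5.4 kHz ≤ fs/2 = 11.8 kHz, appears at 5.4 kHz.
54.2 kHz mod fs = 7 kHz.
7 kHz ≤ fs/2 = 11.8 kHz, appears at 7 kHz.
41.8 kHz mod fs = 18.2 kHz.
18.2 kHz > fs/2 = 11.8 kHz, folds to fs − 18.2 kHz = 5.4 kHz.
41.8 kHz and 76.2 kHz both map to 5.4 kHz.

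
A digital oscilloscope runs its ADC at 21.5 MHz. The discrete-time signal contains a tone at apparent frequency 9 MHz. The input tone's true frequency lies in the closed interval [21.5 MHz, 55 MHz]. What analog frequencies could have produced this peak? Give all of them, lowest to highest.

30.5 MHz, 34 MHz, 52 MHz

Frequencies that alias to 9 MHz are k·fs ± 9 MHz for integer k ≥ 0.
k=0: 9 MHz.
k=1: 12.5 MHz, 30.5 MHz.
k=2: 34 MHz, 52 MHz.
k=3: 55.5 MHz, 73.5 MHz.
Within [21.5 MHz, 55 MHz]: 30.5 MHz, 34 MHz, 52 MHz.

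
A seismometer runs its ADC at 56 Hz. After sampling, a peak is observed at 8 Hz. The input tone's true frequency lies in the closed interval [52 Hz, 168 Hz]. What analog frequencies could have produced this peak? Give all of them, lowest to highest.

Frequencies that alias to 8 Hz are k·fs ± 8 Hz for integer k ≥ 0.
k=0: 8 Hz.
k=1: 48 Hz, 64 Hz.
k=2: 104 Hz, 120 Hz.
k=3: 160 Hz, 176 Hz.
k=4: 216 Hz, 232 Hz.
Within [52 Hz, 168 Hz]: 64 Hz, 104 Hz, 120 Hz, 160 Hz.

64 Hz, 104 Hz, 120 Hz, 160 Hz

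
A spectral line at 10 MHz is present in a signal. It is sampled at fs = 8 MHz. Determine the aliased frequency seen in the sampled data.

10 MHz mod fs = 2 MHz.
2 MHz ≤ fs/2 = 4 MHz, appears at 2 MHz.

2 MHz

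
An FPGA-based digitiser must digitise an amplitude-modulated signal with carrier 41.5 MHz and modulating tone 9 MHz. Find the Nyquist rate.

AM sidebands sit at fc ± fm = 32.5 MHz and 50.5 MHz.
Highest-frequency component: 50.5 MHz.
Nyquist rate = 2 × 50.5 MHz = 101 MHz.

101 MHz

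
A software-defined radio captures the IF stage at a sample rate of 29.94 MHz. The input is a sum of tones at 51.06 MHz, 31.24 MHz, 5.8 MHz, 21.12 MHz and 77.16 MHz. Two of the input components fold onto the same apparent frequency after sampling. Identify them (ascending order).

21.12 MHz, 51.06 MHz

fs/2 = 14.97 MHz.
51.06 MHz mod fs = 21.12 MHz.
21.12 MHz > fs/2 = 14.97 MHz, folds to fs − 21.12 MHz = 8.82 MHz.
31.24 MHz mod fs = 1.3 MHz.
1.3 MHz ≤ fs/2 = 14.97 MHz, appears at 1.3 MHz.
5.8 MHz ≤ fs/2 = 14.97 MHz, passes unchanged.
21.12 MHz > fs/2 = 14.97 MHz, folds to fs − 21.12 MHz = 8.82 MHz.
77.16 MHz mod fs = 17.28 MHz.
17.28 MHz > fs/2 = 14.97 MHz, folds to fs − 17.28 MHz = 12.66 MHz.
21.12 MHz and 51.06 MHz both map to 8.82 MHz.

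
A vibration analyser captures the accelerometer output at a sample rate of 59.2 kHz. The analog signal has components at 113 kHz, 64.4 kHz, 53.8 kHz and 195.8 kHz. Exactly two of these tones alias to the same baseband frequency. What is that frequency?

5.4 kHz

fs/2 = 29.6 kHz.
113 kHz mod fs = 53.8 kHz.
53.8 kHz > fs/2 = 29.6 kHz, folds to fs − 53.8 kHz = 5.4 kHz.
64.4 kHz mod fs = 5.2 kHz.
5.2 kHz ≤ fs/2 = 29.6 kHz, appears at 5.2 kHz.
53.8 kHz > fs/2 = 29.6 kHz, folds to fs − 53.8 kHz = 5.4 kHz.
195.8 kHz mod fs = 18.2 kHz.
18.2 kHz ≤ fs/2 = 29.6 kHz, appears at 18.2 kHz.
53.8 kHz and 113 kHz both map to 5.4 kHz.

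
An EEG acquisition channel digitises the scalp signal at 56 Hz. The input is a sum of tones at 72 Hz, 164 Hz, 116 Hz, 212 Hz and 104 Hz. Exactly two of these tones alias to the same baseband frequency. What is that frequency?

4 Hz

fs/2 = 28 Hz.
72 Hz mod fs = 16 Hz.
16 Hz ≤ fs/2 = 28 Hz, appears at 16 Hz.
164 Hz mod fs = 52 Hz.
52 Hz > fs/2 = 28 Hz, folds to fs − 52 Hz = 4 Hz.
116 Hz mod fs = 4 Hz.
4 Hz ≤ fs/2 = 28 Hz, appears at 4 Hz.
212 Hz mod fs = 44 Hz.
44 Hz > fs/2 = 28 Hz, folds to fs − 44 Hz = 12 Hz.
104 Hz mod fs = 48 Hz.
48 Hz > fs/2 = 28 Hz, folds to fs − 48 Hz = 8 Hz.
116 Hz and 164 Hz both map to 4 Hz.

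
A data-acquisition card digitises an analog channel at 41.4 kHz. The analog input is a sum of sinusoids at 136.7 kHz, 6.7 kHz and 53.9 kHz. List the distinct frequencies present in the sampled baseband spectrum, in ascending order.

fs/2 = 20.7 kHz.
136.7 kHz mod fs = 12.5 kHz.
12.5 kHz ≤ fs/2 = 20.7 kHz, appears at 12.5 kHz.
6.7 kHz ≤ fs/2 = 20.7 kHz, passes unchanged.
53.9 kHz mod fs = 12.5 kHz.
12.5 kHz ≤ fs/2 = 20.7 kHz, appears at 12.5 kHz.
Distinct values: {6.7 kHz, 12.5 kHz}.

6.7 kHz, 12.5 kHz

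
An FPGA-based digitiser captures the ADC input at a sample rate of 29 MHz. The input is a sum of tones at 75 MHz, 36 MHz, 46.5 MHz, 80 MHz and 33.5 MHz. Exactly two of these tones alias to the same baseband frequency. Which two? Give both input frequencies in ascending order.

36 MHz, 80 MHz

fs/2 = 14.5 MHz.
75 MHz mod fs = 17 MHz.
17 MHz > fs/2 = 14.5 MHz, folds to fs − 17 MHz = 12 MHz.
36 MHz mod fs = 7 MHz.
7 MHz ≤ fs/2 = 14.5 MHz, appears at 7 MHz.
46.5 MHz mod fs = 17.5 MHz.
17.5 MHz > fs/2 = 14.5 MHz, folds to fs − 17.5 MHz = 11.5 MHz.
80 MHz mod fs = 22 MHz.
22 MHz > fs/2 = 14.5 MHz, folds to fs − 22 MHz = 7 MHz.
33.5 MHz mod fs = 4.5 MHz.
4.5 MHz ≤ fs/2 = 14.5 MHz, appears at 4.5 MHz.
36 MHz and 80 MHz both map to 7 MHz.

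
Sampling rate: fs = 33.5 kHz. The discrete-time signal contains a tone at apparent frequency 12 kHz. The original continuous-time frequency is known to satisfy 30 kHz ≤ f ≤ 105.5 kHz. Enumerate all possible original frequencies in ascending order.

45.5 kHz, 55 kHz, 79 kHz, 88.5 kHz

Frequencies that alias to 12 kHz are k·fs ± 12 kHz for integer k ≥ 0.
k=0: 12 kHz.
k=1: 21.5 kHz, 45.5 kHz.
k=2: 55 kHz, 79 kHz.
k=3: 88.5 kHz, 112.5 kHz.
k=4: 122 kHz, 146 kHz.
Within [30 kHz, 105.5 kHz]: 45.5 kHz, 55 kHz, 79 kHz, 88.5 kHz.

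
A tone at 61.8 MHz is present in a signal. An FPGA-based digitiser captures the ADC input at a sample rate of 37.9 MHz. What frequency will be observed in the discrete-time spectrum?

61.8 MHz mod fs = 23.9 MHz.
23.9 MHz > fs/2 = 18.95 MHz, folds to fs − 23.9 MHz = 14 MHz.

14 MHz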